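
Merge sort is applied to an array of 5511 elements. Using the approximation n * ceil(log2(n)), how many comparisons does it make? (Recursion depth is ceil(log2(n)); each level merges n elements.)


Merge sort divides the array into halves recursively.
Number of levels = ceil(log2(5511)) = 13
At each level, approximately n = 5511 comparisons are needed for merging.
Total comparisons ~ n * ceil(log2(n)) = 5511 * 13 = 71643


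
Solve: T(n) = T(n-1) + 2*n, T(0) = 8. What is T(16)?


Expanding the recurrence:
T(16) = T(15) + 2*16
       = T(14) + 2*15 + 2*16
       ...
       = T(0) + 2*(1 + 2 + ... + 16)
       = 8 + 2 * 16*17/2
       = 8 + 2 * 136
       = 8 + 272 = 280


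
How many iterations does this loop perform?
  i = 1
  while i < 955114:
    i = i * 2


The loop variable doubles each iteration:
i = 1 -> 2 -> 4 -> 8 -> 16 -> 32 -> 64 -> 128 -> 256 -> 512 -> 1024 -> 2048 -> 4096 -> 8192 -> 16384 -> 32768 -> 65536 -> 131072 -> 262144 -> 524288 -> 1048576 (stop, 1048576 >= 955114)
Number of doublings = ceil(log2(955114)) = 20


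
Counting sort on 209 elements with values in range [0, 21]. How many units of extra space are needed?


Output array size: 209 (to store sorted result)
Count array size: 22 (one slot per possible value, range 0 to 21)
Total extra space = 209 + 22 = 231


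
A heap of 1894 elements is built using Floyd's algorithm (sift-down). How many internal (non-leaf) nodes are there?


Leaf nodes occupy roughly half the array.
Sift-down is called for each internal node, starting from the last one.
Internal nodes = floor(n/2) = floor(1894/2) = 947


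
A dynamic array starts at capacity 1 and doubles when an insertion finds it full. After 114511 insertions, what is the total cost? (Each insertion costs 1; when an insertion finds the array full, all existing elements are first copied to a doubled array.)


Insertion cost: 114511 (one per element)
Resizes occur just before inserting elements 2, 3, 5, 9, ...
Elements copied at each resize: 1 + 2 + 4 + 8 + 16 + 32 + 64 + 128 + 256 + 512 + 1024 + 2048 + 4096 + 8192 + 16384 + 32768 + 65536
Sum of copies = 131071 (geometric series: 2^k - 1)
Total = 114511 + 131071 = 245582


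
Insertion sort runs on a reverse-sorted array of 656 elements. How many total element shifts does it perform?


Sum of shifts = 1 + 2 + 3 + ... + 655
= 656 * 655 / 2
= 429680 / 2
= 214840


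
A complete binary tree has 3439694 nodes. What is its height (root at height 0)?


In a complete binary tree, level k holds nodes 2^k .. 2^(k+1)-1 (1-indexed).
Height = floor(log2(n)) = floor(log2(3439694)) = 21
Check: 2^21 = 2097152 <= 3439694 < 4194304 = 2^22


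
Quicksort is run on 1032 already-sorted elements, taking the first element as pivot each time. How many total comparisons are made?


Sum of comparisons per partition:
1031 + 1030 + ... + 1 + 0
= 1032 * (1032 - 1) / 2
= 1032 * 1031 / 2
= 531996


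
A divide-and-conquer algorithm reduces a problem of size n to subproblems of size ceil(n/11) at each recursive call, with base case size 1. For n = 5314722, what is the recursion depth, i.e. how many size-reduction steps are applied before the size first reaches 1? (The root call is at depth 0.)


Each step divides the size by 11 (rounding up); after k steps the size is ceil(n/11^k), which equals 1 exactly when 11^k >= n.
So the depth is the smallest k with 11^k >= 5314722, i.e. ceil(log_11(5314722)).
11^6 = 1771561 < 5314722 <= 19487171 = 11^7
Recursion depth = 7


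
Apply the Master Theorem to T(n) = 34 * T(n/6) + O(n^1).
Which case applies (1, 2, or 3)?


The Master Theorem: T(n) = a*T(n/b) + O(n^c)
  a = 34, b = 6, c = 1
log_b(a) = log_6(34) ~ 1.968
Compare b^c with a: 6^1 = 6 < 34, so c < log_b(a).
Since c < log_b(a), Case 1 applies.
T(n) = O(n^(log_6 34)) ~ O(n^1.968)
Master Theorem case = 1


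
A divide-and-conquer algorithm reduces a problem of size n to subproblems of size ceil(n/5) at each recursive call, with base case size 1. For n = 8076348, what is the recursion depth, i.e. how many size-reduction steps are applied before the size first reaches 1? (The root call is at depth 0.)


Each step divides the size by 5 (rounding up); after k steps the size is ceil(n/5^k), which equals 1 exactly when 5^k >= n.
So the depth is the smallest k with 5^k >= 8076348, i.e. ceil(log_5(8076348)).
5^9 = 1953125 < 8076348 <= 9765625 = 5^10
Recursion depth = 10


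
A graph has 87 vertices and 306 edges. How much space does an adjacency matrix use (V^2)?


Adjacency matrix: V x V grid of entries
Space = V^2 = 87^2 = 87 * 87 = 7569


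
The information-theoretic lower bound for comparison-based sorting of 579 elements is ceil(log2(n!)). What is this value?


A binary decision tree of height h has at most 2^h leaves and needs at least n! of them, so h >= ceil(log2(n!)).
579! is far too large to multiply out, so use Stirling's series:
  ln(n!) ~ n ln n - n + (1/2) ln(2 pi n) + 1/(12n)  (error below 1/(360 n^3), negligible here)
  ln(579) = 6.3613025
  n ln n = 579 * 6.3613025 = 3683.1941
  (1/2) ln(2 pi * 579) = (1/2) ln(3637.9643) = 4.0996
  1/(12*579) = 0.0001
  ln(579!) ~ 3683.1941 - 579 + 4.0996 + 0.0001 = 3108.2938
Convert to base 2: log2(579!) = 3108.2938 / ln 2 = 3108.2938 / 0.69314718 = 4484.3201
ceil(4484.3201) = 4485


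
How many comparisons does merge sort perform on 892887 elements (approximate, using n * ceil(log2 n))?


Recursion depth: ceil(log2(892887)) = 20
Each recursion level merges n = 892887 elements
Total = 892887 * 20 = 17857740


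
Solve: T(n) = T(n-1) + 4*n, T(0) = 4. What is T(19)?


Expanding the recurrence:
T(19) = T(18) + 4*19
       = T(17) + 4*18 + 4*19
       ...
       = T(0) + 4*(1 + 2 + ... + 19)
       = 4 + 4 * 19*20/2
       = 4 + 4 * 190
       = 4 + 760 = 764


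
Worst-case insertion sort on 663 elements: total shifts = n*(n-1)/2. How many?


Sum of shifts = 1 + 2 + 3 + ... + 662
= 663 * 662 / 2
= 438906 / 2
= 219453


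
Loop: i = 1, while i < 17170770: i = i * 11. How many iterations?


i multiplies by 11 each step:
i = 1 -> 11 -> 121 -> 1331 -> 14641 -> 161051 -> 1771561 -> 19487171 (stop)
Iterations = ceil(log_11(17170770)) = 7


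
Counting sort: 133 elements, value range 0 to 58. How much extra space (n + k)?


n = 133 (output array)
k = 59 (count array for 59 distinct values)
Extra space = 133 + 59 = 192


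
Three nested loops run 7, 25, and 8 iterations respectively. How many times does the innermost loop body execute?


Loop 1 (outermost): 7 iterations
Loop 2 (middle): 25 iterations per outer
Loop 3 (innermost): 8 iterations per middle
Total = 7 * 25 * 8 = 1400


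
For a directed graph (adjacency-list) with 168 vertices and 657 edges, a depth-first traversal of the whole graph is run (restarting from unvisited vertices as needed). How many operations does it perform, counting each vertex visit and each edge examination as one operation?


A full DFS traversal visits each vertex once and examines each edge once.
V = 168
E = 657
Sum = 168 + 657 = 825


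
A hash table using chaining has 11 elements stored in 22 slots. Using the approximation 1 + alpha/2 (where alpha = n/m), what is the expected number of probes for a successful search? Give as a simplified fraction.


Load factor alpha = n/m = 11/22
Expected probes = 1 + alpha/2 = 1 + 11/(2*22)
= 1 + 11/44
= 44/44 + 11/44
= 55/44
Simplify: 5/4


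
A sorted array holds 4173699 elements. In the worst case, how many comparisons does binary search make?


Halving sequence: 4173699 -> 2086849 -> 1043424 -> 521712 -> 260856 -> 130428 -> 65214 -> 32607 -> 16303 -> 8151 -> 4075 -> 2037 -> 1018 -> 509 -> 254 -> 127 -> 63 -> 31 -> 15 -> 7 -> 3 -> 1
Number of halvings = 21
Max comparisons = 21 + 1 = 22


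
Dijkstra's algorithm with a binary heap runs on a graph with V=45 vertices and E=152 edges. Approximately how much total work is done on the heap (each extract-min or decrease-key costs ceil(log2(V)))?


Dijkstra with a binary heap: each vertex is extracted once, each edge may relax once.
Each heap operation costs O(log V).
V + E = 45 + 152 = 197
ceil(log2(45)) = 6 (since 2^5 = 32 < 45 <= 64 = 2^6)
Total heap work = (V+E) * ceil(log2(V)) = 197 * 6 = 1182


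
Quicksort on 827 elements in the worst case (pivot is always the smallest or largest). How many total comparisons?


In the worst case, each partition step picks the worst pivot:
  Partition 1: 826 comparisons (n-1 elements to compare)
  Partition 2: 825 comparisons
  Partition 3: 824 comparisons
  Partition 4: 823 comparisons
  Partition 5: 822 comparisons
  ...
  Last partition: 0 comparisons
Total = (n-1) + (n-2) + ... + 1 + 0 = n*(n-1)/2
= 827*826/2 = 341551


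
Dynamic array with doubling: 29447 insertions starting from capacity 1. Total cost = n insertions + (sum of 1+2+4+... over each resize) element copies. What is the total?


n = 29447
Insertion costs: 29447
Resizes copy 1, 2, 4, ... up to the largest power of 2 that is <= n-1 = 29446, i.e. 16384.
Copy costs = 1 + 2 + 4 + 8 + 16 + 32 + 64 + 128 + 256 + 512 + 1024 + 2048 + 4096 + 8192 + 16384 = 32767
Total = 29447 + 32767 = 62214


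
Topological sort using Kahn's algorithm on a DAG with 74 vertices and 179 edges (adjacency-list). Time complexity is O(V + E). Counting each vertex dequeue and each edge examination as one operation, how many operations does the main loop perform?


Kahn's algorithm:
  1. Compute in-degrees: O(V + E)
  2. Process queue: each vertex dequeued once (O(V))
     each edge examined once (O(E))
Total = V + E = 74 + 179 = 253


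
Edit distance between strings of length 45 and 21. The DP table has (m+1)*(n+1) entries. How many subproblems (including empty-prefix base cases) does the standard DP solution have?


The table includes base cases (empty prefixes).
Rows: (m+1) = 46
Columns: (n+1) = 22
Total = 46 * 22 = 1012


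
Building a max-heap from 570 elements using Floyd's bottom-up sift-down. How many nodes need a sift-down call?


In a heap of 570 elements (0-indexed array):
  Last element index: 569
  Parent of last element: floor((569 - 1) / 2) = 284
  Internal nodes: indices 0 to 284
  Count = floor(570/2) = 285


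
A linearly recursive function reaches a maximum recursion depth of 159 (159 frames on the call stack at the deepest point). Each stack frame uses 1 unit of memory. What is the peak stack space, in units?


Maximum recursion depth = 159 frames
Memory per frame = 1 unit
Total stack space = depth * frame_size
= 159 * 1 = 159


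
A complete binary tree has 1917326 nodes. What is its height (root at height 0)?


In a complete binary tree, level k holds nodes 2^k .. 2^(k+1)-1 (1-indexed).
Height = floor(log2(n)) = floor(log2(1917326)) = 20
Check: 2^20 = 1048576 <= 1917326 < 2097152 = 2^21


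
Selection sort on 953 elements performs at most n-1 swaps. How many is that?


Each of the 952 passes places one element in its final position.
Pass 1: swap minimum into position 0
Pass 2: swap minimum of remaining into position 1
...
Pass 952: last two elements, one swap
Maximum swaps = 953 - 1 = 952


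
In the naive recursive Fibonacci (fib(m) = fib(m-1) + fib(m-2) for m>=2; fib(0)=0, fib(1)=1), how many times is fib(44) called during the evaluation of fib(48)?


Let N(m) = number of times fib(m) is called while evaluating fib(48).
N(48) = 1 (the initial call).
N(47) = 1 (only fib(48) calls it).
For 1 <= m <= 46: fib(m) is called by fib(m+1) and fib(m+2), so
  N(m) = N(m+1) + N(m+2).
fib(0) is called only by fib(2), so N(0) = N(2).
Walk down from m=48:
  N(48)=1, N(47)=1, N(46)=2, N(45)=3, N(44)=5
N(44) = 5


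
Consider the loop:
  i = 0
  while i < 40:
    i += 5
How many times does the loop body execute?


Starting at i = 0, each iteration adds 5.
Iterations until i >= 40:
  Iteration 1: i = 0 -> i = 5
  Iteration 2: i = 5 -> i = 10
  Iteration 3: i = 10 -> i = 15
  Iteration 4: i = 15 -> i = 20
  Iteration 5: i = 20 -> i = 25
  Iteration 6: i = 25 -> i = 30
  Iteration 7: i = 30 -> i = 35
  Iteration 8: i = 35 -> i = 40
Total iterations = ceil(40/5) = 8


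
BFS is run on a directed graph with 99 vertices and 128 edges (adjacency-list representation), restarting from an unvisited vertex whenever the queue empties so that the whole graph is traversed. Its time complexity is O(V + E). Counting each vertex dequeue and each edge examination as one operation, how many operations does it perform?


A full BFS traversal dequeues each vertex exactly once and examines each directed edge exactly once.
V = 99 (vertex processing cost)
E = 128 (edge examination cost)
Total operations proportional to V + E = 99 + 128 = 227


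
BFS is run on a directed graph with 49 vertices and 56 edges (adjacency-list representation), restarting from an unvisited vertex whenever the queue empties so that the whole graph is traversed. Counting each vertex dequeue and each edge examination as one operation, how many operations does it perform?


A full BFS traversal dequeues each vertex exactly once and examines each directed edge exactly once.
V = 49 (vertex processing cost)
E = 56 (edge examination cost)
Total operations proportional to V + E = 49 + 56 = 105


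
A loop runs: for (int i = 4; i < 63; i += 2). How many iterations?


Loop starts at i = 4, increments by 2, stops when i >= 63.
Number of iterations = ceil((63 - 4) / 2)
= ceil(59 / 2)
= 30


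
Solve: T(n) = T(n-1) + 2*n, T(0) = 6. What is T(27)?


Expanding the recurrence:
T(27) = T(26) + 2*27
       = T(25) + 2*26 + 2*27
       ...
       = T(0) + 2*(1 + 2 + ... + 27)
       = 6 + 2 * 27*28/2
       = 6 + 2 * 378
       = 6 + 756 = 762


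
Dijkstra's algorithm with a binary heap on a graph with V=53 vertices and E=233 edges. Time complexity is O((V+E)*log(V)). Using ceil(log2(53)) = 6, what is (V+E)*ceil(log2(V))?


Dijkstra with a binary heap: each vertex is extracted once, each edge may relax once.
Each heap operation costs O(log V).
V + E = 53 + 233 = 286
ceil(log2(53)) = 6 (since 2^5 = 32 < 53 <= 64 = 2^6)
Total heap work = (V+E) * ceil(log2(V)) = 286 * 6 = 1716


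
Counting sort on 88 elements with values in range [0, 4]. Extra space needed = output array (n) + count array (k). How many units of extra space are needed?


Output array size: 88 (to store sorted result)
Count array size: 5 (one slot per possible value, range 0 to 4)
Total extra space = 88 + 5 = 93


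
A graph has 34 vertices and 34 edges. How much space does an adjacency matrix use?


Adjacency matrix: V x V grid of entries
Space = V^2 = 34^2 = 34 * 34 = 1156


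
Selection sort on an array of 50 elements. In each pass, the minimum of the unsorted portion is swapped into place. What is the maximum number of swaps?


Selection sort performs one swap per pass:
  Pass 1: find min in positions 0 to 49, swap with position 0
  Pass 2: find min in positions 1 to 49, swap with position 1
  Pass 3: find min in positions 2 to 49, swap with position 2
  Pass 4: find min in positions 3 to 49, swap with position 3
  Pass 5: find min in positions 4 to 49, swap with position 4
  ... (44 more passes)
Total passes (and swaps) = n - 1 = 50 - 1 = 49


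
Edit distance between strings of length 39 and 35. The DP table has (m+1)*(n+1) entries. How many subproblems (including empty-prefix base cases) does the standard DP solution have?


The table includes base cases (empty prefixes).
Rows: (m+1) = 40
Columns: (n+1) = 36
Total = 40 * 36 = 1440


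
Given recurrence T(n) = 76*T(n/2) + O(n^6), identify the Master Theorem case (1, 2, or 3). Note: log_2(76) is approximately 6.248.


Master Theorem parameters: a=76, b=2, c=6
log_b(a) = 6.248
Compare b^c with a: 2^6 = 64 < 76, so c < log_b(a).
Comparing c=6 vs log_b(a)=6.248:
6 < 6.248 => Case 1
Result: T(n) = O(n^(log_2 76)) ~ O(n^6.248)
Master Theorem case = 1


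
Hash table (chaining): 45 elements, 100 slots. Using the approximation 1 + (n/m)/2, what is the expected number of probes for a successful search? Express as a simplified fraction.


Computing expected probes:
alpha = 45/100
= 1 + alpha/2
= 1 + 45/(2*100)
= (2*100 + 45) / (2*100)
= 245/200 = 49/40


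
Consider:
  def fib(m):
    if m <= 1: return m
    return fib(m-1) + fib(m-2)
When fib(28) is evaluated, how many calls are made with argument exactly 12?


Let N(m) = number of times fib(m) is called while evaluating fib(28).
N(28) = 1 (the initial call).
N(27) = 1 (only fib(28) calls it).
For 1 <= m <= 26: fib(m) is called by fib(m+1) and fib(m+2), so
  N(m) = N(m+1) + N(m+2).
fib(0) is called only by fib(2), so N(0) = N(2).
Walk down from m=28:
  N(28)=1, N(27)=1, N(26)=2, N(25)=3, N(24)=5, N(23)=8, N(22)=13, N(21)=21, N(20)=34, N(19)=55, N(18)=89, N(17)=144, N(16)=233, N(15)=377, N(14)=610, N(13)=987, N(12)=1597
N(12) = 1597


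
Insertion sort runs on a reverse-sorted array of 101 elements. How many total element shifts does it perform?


Sum of shifts = 1 + 2 + 3 + ... + 100
= 101 * 100 / 2
= 10100 / 2
= 5050


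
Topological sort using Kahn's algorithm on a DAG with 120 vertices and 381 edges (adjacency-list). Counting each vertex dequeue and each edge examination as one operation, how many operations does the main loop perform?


Kahn's algorithm:
  1. Compute in-degrees: O(V + E)
  2. Process queue: each vertex dequeued once (O(V))
     each edge examined once (O(E))
Total = V + E = 120 + 381 = 501


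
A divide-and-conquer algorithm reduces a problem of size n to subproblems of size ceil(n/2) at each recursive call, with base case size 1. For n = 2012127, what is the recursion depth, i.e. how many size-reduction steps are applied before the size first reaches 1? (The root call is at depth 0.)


Each step divides the size by 2 (rounding up); after k steps the size is ceil(n/2^k), which equals 1 exactly when 2^k >= n.
So the depth is the smallest k with 2^k >= 2012127, i.e. ceil(log_2(2012127)).
2^20 = 1048576 < 2012127 <= 2097152 = 2^21
Recursion depth = 21


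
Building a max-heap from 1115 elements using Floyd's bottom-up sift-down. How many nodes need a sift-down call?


In a heap of 1115 elements (0-indexed array):
  Last element index: 1114
  Parent of last element: floor((1114 - 1) / 2) = 556
  Internal nodes: indices 0 to 556
  Count = floor(1115/2) = 557


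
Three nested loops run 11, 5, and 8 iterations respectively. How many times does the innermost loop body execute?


Loop 1 (outermost): 11 iterations
Loop 2 (middle): 5 iterations per outer
Loop 3 (innermost): 8 iterations per middle
Total = 11 * 5 * 8 = 440


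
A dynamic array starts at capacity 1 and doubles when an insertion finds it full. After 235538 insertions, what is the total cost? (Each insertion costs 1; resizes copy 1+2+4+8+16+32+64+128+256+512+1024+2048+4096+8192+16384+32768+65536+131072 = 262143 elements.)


Insertion cost: 235538 (one per element)
Resizes occur just before inserting elements 2, 3, 5, 9, ...
Elements copied at each resize: 1 + 2 + 4 + 8 + 16 + 32 + 64 + 128 + 256 + 512 + 1024 + 2048 + 4096 + 8192 + 16384 + 32768 + 65536 + 131072
Sum of copies = 262143 (geometric series: 2^k - 1)
Total = 235538 + 262143 = 497681


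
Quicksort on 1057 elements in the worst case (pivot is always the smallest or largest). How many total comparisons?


In the worst case, each partition step picks the worst pivot:
  Partition 1: 1056 comparisons (n-1 elements to compare)
  Partition 2: 1055 comparisons
  Partition 3: 1054 comparisons
  Partition 4: 1053 comparisons
  Partition 5: 1052 comparisons
  ...
  Last partition: 0 comparisons
Total = (n-1) + (n-2) + ... + 1 + 0 = n*(n-1)/2
= 1057*1056/2 = 558096


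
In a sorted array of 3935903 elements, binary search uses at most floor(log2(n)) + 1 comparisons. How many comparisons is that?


Halving sequence: 3935903 -> 1967951 -> 983975 -> 491987 -> 245993 -> 122996 -> 61498 -> 30749 -> 15374 -> 7687 -> 3843 -> 1921 -> 960 -> 480 -> 240 -> 120 -> 60 -> 30 -> 15 -> 7 -> 3 -> 1
Number of halvings = 21
Max comparisons = 21 + 1 = 22


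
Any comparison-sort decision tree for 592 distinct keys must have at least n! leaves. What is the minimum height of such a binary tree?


A binary decision tree of height h has at most 2^h leaves and needs at least n! of them, so h >= ceil(log2(n!)).
592! is far too large to multiply out, so use Stirling's series:
  ln(n!) ~ n ln n - n + (1/2) ln(2 pi n) + 1/(12n)  (error below 1/(360 n^3), negligible here)
  ln(592) = 6.3835066
  n ln n = 592 * 6.3835066 = 3779.0359
  (1/2) ln(2 pi * 592) = (1/2) ln(3719.6457) = 4.1107
  1/(12*592) = 0.0001
  ln(592!) ~ 3779.0359 - 592 + 4.1107 + 0.0001 = 3191.1467
Convert to base 2: log2(592!) = 3191.1467 / ln 2 = 3191.1467 / 0.69314718 = 4603.8515
ceil(4603.8515) = 4604


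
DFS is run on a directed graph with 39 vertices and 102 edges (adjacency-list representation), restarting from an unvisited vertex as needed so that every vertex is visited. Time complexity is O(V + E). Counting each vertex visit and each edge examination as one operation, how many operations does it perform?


A full DFS traversal processes each vertex exactly once (push/pop on stack).
Each directed edge is examined once.
V = 39, E = 102
V + E = 141


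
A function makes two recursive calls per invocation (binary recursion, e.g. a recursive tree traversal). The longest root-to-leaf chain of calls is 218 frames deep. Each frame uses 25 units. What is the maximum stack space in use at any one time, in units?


Binary recursion: the two calls run one after the other, so only one root-to-leaf chain of frames is on the stack at a time.
Maximum depth (longest chain) = 218 frames
Each frame = 25 units
Max stack space = 218 * 25 = 5450


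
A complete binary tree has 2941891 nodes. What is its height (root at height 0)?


In a complete binary tree, level k holds nodes 2^k .. 2^(k+1)-1 (1-indexed).
Height = floor(log2(n)) = floor(log2(2941891)) = 21
Check: 2^21 = 2097152 <= 2941891 < 4194304 = 2^22


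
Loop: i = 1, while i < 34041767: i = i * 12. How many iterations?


i multiplies by 12 each step:
i = 1 -> 12 -> 144 -> 1728 -> 20736 -> 248832 -> 2985984 -> 35831808 (stop)
Iterations = ceil(log_12(34041767)) = 7


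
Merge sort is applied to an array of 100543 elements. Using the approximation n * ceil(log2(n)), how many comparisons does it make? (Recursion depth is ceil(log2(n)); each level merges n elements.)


Merge sort divides the array into halves recursively.
Number of levels = ceil(log2(100543)) = 17
At each level, approximately n = 100543 comparisons are needed for merging.
Total comparisons ~ n * ceil(log2(n)) = 100543 * 17 = 1709231


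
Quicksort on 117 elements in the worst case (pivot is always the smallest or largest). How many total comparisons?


In the worst case, each partition step picks the worst pivot:
  Partition 1: 116 comparisons (n-1 elements to compare)
  Partition 2: 115 comparisons
  Partition 3: 114 comparisons
  Partition 4: 113 comparisons
  Partition 5: 112 comparisons
  ...
  Last partition: 0 comparisons
Total = (n-1) + (n-2) + ... + 1 + 0 = n*(n-1)/2
= 117*116/2 = 6786


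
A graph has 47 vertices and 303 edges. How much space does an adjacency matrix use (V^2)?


Adjacency matrix: V x V grid of entries
Space = V^2 = 47^2 = 47 * 47 = 2209


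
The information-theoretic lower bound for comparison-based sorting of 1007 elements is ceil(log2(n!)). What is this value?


A binary decision tree of height h has at most 2^h leaves and needs at least n! of them, so h >= ceil(log2(n!)).
1007! is far too large to multiply out, so use Stirling's series:
  ln(n!) ~ n ln n - n + (1/2) ln(2 pi n) + 1/(12n)  (error below 1/(360 n^3), negligible here)
  ln(1007) = 6.9147309
  n ln n = 1007 * 6.9147309 = 6963.1340
  (1/2) ln(2 pi * 1007) = (1/2) ln(6327.1676) = 4.3763
  1/(12*1007) = 0.0001
  ln(1007!) ~ 6963.1340 - 1007 + 4.3763 + 0.0001 = 5960.5104
Convert to base 2: log2(1007!) = 5960.5104 / ln 2 = 5960.5104 / 0.69314718 = 8599.1988
ceil(8599.1988) = 8600


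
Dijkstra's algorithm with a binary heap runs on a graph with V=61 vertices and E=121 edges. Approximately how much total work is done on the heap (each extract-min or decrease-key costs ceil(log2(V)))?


Dijkstra with a binary heap: each vertex is extracted once, each edge may relax once.
Each heap operation costs O(log V).
V + E = 61 + 121 = 182
ceil(log2(61)) = 6 (since 2^5 = 32 < 61 <= 64 = 2^6)
Total heap work = (V+E) * ceil(log2(V)) = 182 * 6 = 1092


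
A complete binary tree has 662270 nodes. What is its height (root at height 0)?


In a complete binary tree, level k holds nodes 2^k .. 2^(k+1)-1 (1-indexed).
Height = floor(log2(n)) = floor(log2(662270)) = 19
Check: 2^19 = 524288 <= 662270 < 1048576 = 2^20


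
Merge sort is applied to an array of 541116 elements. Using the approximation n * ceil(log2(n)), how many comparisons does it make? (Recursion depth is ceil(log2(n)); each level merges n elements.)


Merge sort divides the array into halves recursively.
Number of levels = ceil(log2(541116)) = 20
At each level, approximately n = 541116 comparisons are needed for merging.
Total comparisons ~ n * ceil(log2(n)) = 541116 * 20 = 10822320


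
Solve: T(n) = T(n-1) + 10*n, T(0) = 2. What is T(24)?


Expanding the recurrence:
T(24) = T(23) + 10*24
       = T(22) + 10*23 + 10*24
       ...
       = T(0) + 10*(1 + 2 + ... + 24)
       = 2 + 10 * 24*25/2
       = 2 + 10 * 300
       = 2 + 3000 = 3002


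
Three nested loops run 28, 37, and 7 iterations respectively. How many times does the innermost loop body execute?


Loop 1 (outermost): 28 iterations
Loop 2 (middle): 37 iterations per outer
Loop 3 (innermost): 7 iterations per middle
Total = 28 * 37 * 7 = 7252


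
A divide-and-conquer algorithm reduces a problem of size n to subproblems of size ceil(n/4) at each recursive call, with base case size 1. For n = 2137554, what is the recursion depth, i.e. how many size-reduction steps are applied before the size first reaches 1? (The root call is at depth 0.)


Each step divides the size by 4 (rounding up); after k steps the size is ceil(n/4^k), which equals 1 exactly when 4^k >= n.
So the depth is the smallest k with 4^k >= 2137554, i.e. ceil(log_4(2137554)).
4^10 = 1048576 < 2137554 <= 4194304 = 4^11
Recursion depth = 11


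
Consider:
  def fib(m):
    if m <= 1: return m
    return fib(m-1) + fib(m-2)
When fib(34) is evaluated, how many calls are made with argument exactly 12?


Let N(m) = number of times fib(m) is called while evaluating fib(34).
N(34) = 1 (the initial call).
N(33) = 1 (only fib(34) calls it).
For 1 <= m <= 32: fib(m) is called by fib(m+1) and fib(m+2), so
  N(m) = N(m+1) + N(m+2).
fib(0) is called only by fib(2), so N(0) = N(2).
Walk down from m=34:
  N(34)=1, N(33)=1, N(32)=2, N(31)=3, N(30)=5, N(29)=8, N(28)=13, N(27)=21, N(26)=34, N(25)=55, N(24)=89, N(23)=144, N(22)=233, N(21)=377, N(20)=610, N(19)=987, N(18)=1597, N(17)=2584, N(16)=4181, N(15)=6765, N(14)=10946, N(13)=17711, N(12)=28657
N(12) = 28657


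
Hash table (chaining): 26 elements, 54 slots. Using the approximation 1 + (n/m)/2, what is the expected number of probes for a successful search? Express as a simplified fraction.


Computing expected probes:
alpha = 26/54
= 1 + alpha/2
= 1 + 26/(2*54)
= (2*54 + 26) / (2*54)
= 134/108 = 67/54


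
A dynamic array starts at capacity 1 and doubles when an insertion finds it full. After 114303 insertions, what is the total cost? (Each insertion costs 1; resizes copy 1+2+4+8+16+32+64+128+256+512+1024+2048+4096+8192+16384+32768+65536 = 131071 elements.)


Insertion cost: 114303 (one per element)
Resizes occur just before inserting elements 2, 3, 5, 9, ...
Elements copied at each resize: 1 + 2 + 4 + 8 + 16 + 32 + 64 + 128 + 256 + 512 + 1024 + 2048 + 4096 + 8192 + 16384 + 32768 + 65536
Sum of copies = 131071 (geometric series: 2^k - 1)
Total = 114303 + 131071 = 245374


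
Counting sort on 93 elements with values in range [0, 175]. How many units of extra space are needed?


Output array size: 93 (to store sorted result)
Count array size: 176 (one slot per possible value, range 0 to 175)
Total extra space = 93 + 176 = 269


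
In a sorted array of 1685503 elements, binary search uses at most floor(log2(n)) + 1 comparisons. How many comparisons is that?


Halving sequence: 1685503 -> 842751 -> 421375 -> 210687 -> 105343 -> 52671 -> 26335 -> 13167 -> 6583 -> 3291 -> 1645 -> 822 -> 411 -> 205 -> 102 -> 51 -> 25 -> 12 -> 6 -> 3 -> 1
Number of halvings = 20
Max comparisons = 20 + 1 = 21


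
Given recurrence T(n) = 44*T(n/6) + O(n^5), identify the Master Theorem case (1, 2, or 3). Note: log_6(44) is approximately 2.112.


Master Theorem parameters: a=44, b=6, c=5
log_b(a) = 2.112
Compare b^c with a: 6^5 = 7776 > 44, so c > log_b(a).
Comparing c=5 vs log_b(a)=2.112:
5 > 2.112 => Case 3
Result: T(n) = O(n^5)
Master Theorem case = 3


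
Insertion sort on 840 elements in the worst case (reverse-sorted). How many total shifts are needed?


In the worst case (reverse-sorted), each element shifts past all previous:
  Element 1: 1 shifts
  Element 2: 2 shifts
  Element 3: 3 shifts
  Element 4: 4 shifts
  Element 5: 5 shifts
  ...
  Element 839: 839 shifts
Total = 1 + 2 + ... + 839
= 840*(840-1)/2 = 352380


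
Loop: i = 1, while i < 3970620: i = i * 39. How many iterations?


i multiplies by 39 each step:
i = 1 -> 39 -> 1521 -> 59319 -> 2313441 -> 90224199 (stop)
Iterations = ceil(log_39(3970620)) = 5


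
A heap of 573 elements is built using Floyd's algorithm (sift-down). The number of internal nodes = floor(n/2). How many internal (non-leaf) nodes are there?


Leaf nodes occupy roughly half the array.
Sift-down is called for each internal node, starting from the last one.
Internal nodes = floor(n/2) = floor(573/2) = 286


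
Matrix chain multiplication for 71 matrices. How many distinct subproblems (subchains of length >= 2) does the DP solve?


Subproblems are indexed by (i, j) where i < j.
Number of such pairs = n*(n-1)/2
= 71 * 70 / 2
= 2485


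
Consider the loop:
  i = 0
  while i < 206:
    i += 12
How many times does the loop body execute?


Starting at i = 0, each iteration adds 12.
Iterations until i >= 206:
  Iteration 1: i = 0 -> i = 12
  Iteration 2: i = 12 -> i = 24
  Iteration 3: i = 24 -> i = 36
  Iteration 4: i = 36 -> i = 48
  Iteration 5: i = 48 -> i = 60
  Iteration 6: i = 60 -> i = 72
  Iteration 7: i = 72 -> i = 84
  Iteration 8: i = 84 -> i = 96
  ... continuing ...
Total iterations = ceil(206/12) = 18


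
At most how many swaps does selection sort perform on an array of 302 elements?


Each of the 301 passes places one element in its final position.
Pass 1: swap minimum into position 0
Pass 2: swap minimum of remaining into position 1
...
Pass 301: last two elements, one swap
Maximum swaps = 302 - 1 = 301


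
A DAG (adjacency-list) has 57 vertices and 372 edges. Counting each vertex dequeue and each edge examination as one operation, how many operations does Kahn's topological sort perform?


V = 57 (vertex processing)
E = 372 (edge processing)
V + E = 57 + 372 = 429


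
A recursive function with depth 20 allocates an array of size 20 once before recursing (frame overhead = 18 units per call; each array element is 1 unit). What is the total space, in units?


Array allocation: 20 units (allocated once)
Stack frames: 20 deep * 18 per frame = 360 units
Total = 20 + 360 = 380


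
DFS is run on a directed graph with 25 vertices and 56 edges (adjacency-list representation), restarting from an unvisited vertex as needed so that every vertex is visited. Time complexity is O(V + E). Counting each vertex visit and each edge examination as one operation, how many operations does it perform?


A full DFS traversal processes each vertex exactly once (push/pop on stack).
Each directed edge is examined once.
V = 25, E = 56
V + E = 81


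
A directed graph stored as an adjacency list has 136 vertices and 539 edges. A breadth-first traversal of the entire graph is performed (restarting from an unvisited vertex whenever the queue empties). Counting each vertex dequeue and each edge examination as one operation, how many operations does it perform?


A full BFS traversal dequeues each vertex once and examines each edge once.
Vertex visits: 136
Edge visits: 539
V + E = 136 + 539 = 675


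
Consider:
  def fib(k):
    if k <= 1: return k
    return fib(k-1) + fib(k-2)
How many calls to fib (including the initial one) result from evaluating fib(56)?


Let C(m) = total calls to evaluate fib(m). Then C(0)=C(1)=1, and
C(m) = 1 + C(m-1) + C(m-2) for m >= 2.
Build the table (each entry = 1 + previous two):
  C(0) = 1
  C(1) = 1
  C(2) = 1 + 1 + 1 = 3
  C(3) = 1 + 3 + 1 = 5
  C(4) = 1 + 5 + 3 = 9
  C(5) = 1 + 9 + 5 = 15
  C(6) = 1 + 15 + 9 = 25
  C(7) = 1 + 25 + 15 = 41
  C(8) = 1 + 41 + 25 = 67
  C(9) = 1 + 67 + 41 = 109
  C(10) = 1 + 109 + 67 = 177
  C(11) = 1 + 177 + 109 = 287
  C(12) = 1 + 287 + 177 = 465
  C(13) = 1 + 465 + 287 = 753
  C(14) = 1 + 753 + 465 = 1219
  C(15) = 1 + 1219 + 753 = 1973
  C(16) = 1 + 1973 + 1219 = 3193
  C(17) = 1 + 3193 + 1973 = 5167
  C(18) = 1 + 5167 + 3193 = 8361
  C(19) = 1 + 8361 + 5167 = 13529
  C(20) = 1 + 13529 + 8361 = 21891
  C(21) = 1 + 21891 + 13529 = 35421
  C(22) = 1 + 35421 + 21891 = 57313
  C(23) = 1 + 57313 + 35421 = 92735
  C(24) = 1 + 92735 + 57313 = 150049
  C(25) = 1 + 150049 + 92735 = 242785
  C(26) = 1 + 242785 + 150049 = 392835
  C(27) = 1 + 392835 + 242785 = 635621
  C(28) = 1 + 635621 + 392835 = 1028457
  C(29) = 1 + 1028457 + 635621 = 1664079
  C(30) = 1 + 1664079 + 1028457 = 2692537
  C(31) = 1 + 2692537 + 1664079 = 4356617
  C(32) = 1 + 4356617 + 2692537 = 7049155
  C(33) = 1 + 7049155 + 4356617 = 11405773
  C(34) = 1 + 11405773 + 7049155 = 18454929
  C(35) = 1 + 18454929 + 11405773 = 29860703
  C(36) = 1 + 29860703 + 18454929 = 48315633
  C(37) = 1 + 48315633 + 29860703 = 78176337
  C(38) = 1 + 78176337 + 48315633 = 126491971
  C(39) = 1 + 126491971 + 78176337 = 204668309
  C(40) = 1 + 204668309 + 126491971 = 331160281
  C(41) = 1 + 331160281 + 204668309 = 535828591
  C(42) = 1 + 535828591 + 331160281 = 866988873
  C(43) = 1 + 866988873 + 535828591 = 1402817465
  C(44) = 1 + 1402817465 + 866988873 = 2269806339
  C(45) = 1 + 2269806339 + 1402817465 = 3672623805
  C(46) = 1 + 3672623805 + 2269806339 = 5942430145
  C(47) = 1 + 5942430145 + 3672623805 = 9615053951
  C(48) = 1 + 9615053951 + 5942430145 = 15557484097
  C(49) = 1 + 15557484097 + 9615053951 = 25172538049
  C(50) = 1 + 25172538049 + 15557484097 = 40730022147
  C(51) = 1 + 40730022147 + 25172538049 = 65902560197
  C(52) = 1 + 65902560197 + 40730022147 = 106632582345
  C(53) = 1 + 106632582345 + 65902560197 = 172535142543
  C(54) = 1 + 172535142543 + 106632582345 = 279167724889
  C(55) = 1 + 279167724889 + 172535142543 = 451702867433
  C(56) = 1 + 451702867433 + 279167724889 = 730870592323
Total calls for fib(56) = 730870592323


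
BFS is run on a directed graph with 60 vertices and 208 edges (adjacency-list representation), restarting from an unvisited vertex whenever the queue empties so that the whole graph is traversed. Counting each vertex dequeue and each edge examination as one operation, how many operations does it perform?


A full BFS traversal dequeues each vertex exactly once and examines each directed edge exactly once.
V = 60 (vertex processing cost)
E = 208 (edge examination cost)
Total operations proportional to V + E = 60 + 208 = 268


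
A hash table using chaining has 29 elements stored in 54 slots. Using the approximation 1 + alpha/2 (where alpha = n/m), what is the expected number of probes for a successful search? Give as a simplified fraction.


Load factor alpha = n/m = 29/54
Expected probes = 1 + alpha/2 = 1 + 29/(2*54)
= 1 + 29/108
= 108/108 + 29/108
= 137/108


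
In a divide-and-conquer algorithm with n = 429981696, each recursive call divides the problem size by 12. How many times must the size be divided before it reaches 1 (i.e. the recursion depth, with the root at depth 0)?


Number of divisions = log_12(429981696)
Sizes: 429981696 -> 35831808 -> 2985984 -> 248832 -> 20736 -> 1728 -> 144 -> 12 -> 1 (8 divisions)
Recursion depth = 8


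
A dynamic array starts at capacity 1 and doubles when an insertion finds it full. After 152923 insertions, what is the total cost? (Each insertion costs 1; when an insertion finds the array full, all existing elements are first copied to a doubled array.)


Insertion cost: 152923 (one per element)
Resizes occur just before inserting elements 2, 3, 5, 9, ...
Elements copied at each resize: 1 + 2 + 4 + 8 + 16 + 32 + 64 + 128 + 256 + 512 + 1024 + 2048 + 4096 + 8192 + 16384 + 32768 + 65536 + 131072
Sum of copies = 262143 (geometric series: 2^k - 1)
Total = 152923 + 262143 = 415066


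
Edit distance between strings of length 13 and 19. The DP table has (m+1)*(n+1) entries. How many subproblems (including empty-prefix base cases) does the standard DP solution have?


The table includes base cases (empty prefixes).
Rows: (m+1) = 14
Columns: (n+1) = 20
Total = 14 * 20 = 280


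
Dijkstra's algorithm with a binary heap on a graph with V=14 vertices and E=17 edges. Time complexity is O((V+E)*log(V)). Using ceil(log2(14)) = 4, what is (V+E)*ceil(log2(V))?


Dijkstra with a binary heap: each vertex is extracted once, each edge may relax once.
Each heap operation costs O(log V).
V + E = 14 + 17 = 31
ceil(log2(14)) = 4 (since 2^3 = 8 < 14 <= 16 = 2^4)
Total heap work = (V+E) * ceil(log2(V)) = 31 * 4 = 124


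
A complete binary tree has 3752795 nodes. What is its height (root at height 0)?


In a complete binary tree, level k holds nodes 2^k .. 2^(k+1)-1 (1-indexed).
Height = floor(log2(n)) = floor(log2(3752795)) = 21
Check: 2^21 = 2097152 <= 3752795 < 4194304 = 2^22


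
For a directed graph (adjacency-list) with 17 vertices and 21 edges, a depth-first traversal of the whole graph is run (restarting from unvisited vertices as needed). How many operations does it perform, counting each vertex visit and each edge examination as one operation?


A full DFS traversal visits each vertex once and examines each edge once.
V = 17
E = 21
Sum = 17 + 21 = 38


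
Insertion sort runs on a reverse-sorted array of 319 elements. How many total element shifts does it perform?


Sum of shifts = 1 + 2 + 3 + ... + 318
= 319 * 318 / 2
= 101442 / 2
= 50721


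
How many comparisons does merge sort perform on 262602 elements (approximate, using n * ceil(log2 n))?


Recursion depth: ceil(log2(262602)) = 19
Each recursion level merges n = 262602 elements
Total = 262602 * 19 = 4989438


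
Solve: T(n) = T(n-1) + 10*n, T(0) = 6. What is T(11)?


Expanding the recurrence:
T(11) = T(10) + 10*11
       = T(9) + 10*10 + 10*11
       ...
       = T(0) + 10*(1 + 2 + ... + 11)
       = 6 + 10 * 11*12/2
       = 6 + 10 * 66
       = 6 + 660 = 666


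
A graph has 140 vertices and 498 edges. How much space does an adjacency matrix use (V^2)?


Adjacency matrix: V x V grid of entries
Space = V^2 = 140^2 = 140 * 140 = 19600


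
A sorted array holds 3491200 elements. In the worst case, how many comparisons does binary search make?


Halving sequence: 3491200 -> 1745600 -> 872800 -> 436400 -> 218200 -> 109100 -> 54550 -> 27275 -> 13637 -> 6818 -> 3409 -> 1704 -> 852 -> 426 -> 213 -> 106 -> 53 -> 26 -> 13 -> 6 -> 3 -> 1
Number of halvings = 21
Max comparisons = 21 + 1 = 22


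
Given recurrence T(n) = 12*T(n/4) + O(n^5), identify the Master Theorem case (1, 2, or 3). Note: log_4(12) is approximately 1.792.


Master Theorem parameters: a=12, b=4, c=5
log_b(a) = 1.792
Compare b^c with a: 4^5 = 1024 > 12, so c > log_b(a).
Comparing c=5 vs log_b(a)=1.792:
5 > 1.792 => Case 3
Result: T(n) = O(n^5)
Master Theorem case = 3


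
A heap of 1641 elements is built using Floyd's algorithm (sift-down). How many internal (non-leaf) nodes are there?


Leaf nodes occupy roughly half the array.
Sift-down is called for each internal node, starting from the last one.
Internal nodes = floor(n/2) = floor(1641/2) = 820
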